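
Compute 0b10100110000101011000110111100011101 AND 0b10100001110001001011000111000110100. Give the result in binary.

AND bit by bit (1 only where both bits are 1):
  10100110000101011000110111100011101
& 10100001110001001011000111000110100
= 10100000000001001000000111000010100

0b10100000000001001000000111000010100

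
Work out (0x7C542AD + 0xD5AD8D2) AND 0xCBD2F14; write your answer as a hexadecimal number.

Add column by column in base 16, right to left:
  D+2 = F
  A+D = 7 carry 1
  2+8+1 = B
  4+D = 1 carry 1
  5+A+1 = 0 carry 1
  C+5+1 = 2 carry 1
  7+D+1 = 5 carry 1
  final carry 1
Sum = 0x15201B7F; now AND with 0xCBD2F14:
  1&0=0, 5&C=4, 2&B=2, 0&D=0, 1&2=0, B&F=B, 7&1=1, F&4=4

0x4200B14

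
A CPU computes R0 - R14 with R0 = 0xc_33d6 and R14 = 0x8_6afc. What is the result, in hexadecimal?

Subtract column by column in base 16:
  6-c → a (borrow)
  d-f-1 → d (borrow)
  3-a-1 → 8 (borrow)
  3-6-1 → c (borrow)
  c-8-1 → 3

0x3c8da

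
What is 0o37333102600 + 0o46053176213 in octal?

0o105406301013

Add column by column in base 8, right to left:
  0+3 = 3
  0+1 = 1
  6+2 = 0 carry 1
  2+6+1 = 1 carry 1
  0+7+1 = 0 carry 1
  1+1+1 = 3
  3+3 = 6
  3+5 = 0 carry 1
  3+0+1 = 4
  7+6 = 5 carry 1
  3+4+1 = 0 carry 1
  final carry 1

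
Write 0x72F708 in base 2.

Expand each hex digit to 4 bits: 7=0111 2=0010 F=1111 7=0111 0=0000 8=1000.

0b11100101111011100001000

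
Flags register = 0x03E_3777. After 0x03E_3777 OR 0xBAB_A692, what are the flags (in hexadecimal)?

0xBBFB7F7

OR each hex digit independently (no carries):
  0|B=B, 3|A=B, E|B=F, 3|A=B, 7|6=7, 7|9=F, 7|2=7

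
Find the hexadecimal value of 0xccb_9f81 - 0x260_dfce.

Subtract column by column in base 16:
  1-e → 3 (borrow)
  8-c-1 → b (borrow)
  f-f-1 → f (borrow)
  9-d-1 → b (borrow)
  b-0-1 → a
  c-6 → 6
  c-2 → a

0xa6abfb3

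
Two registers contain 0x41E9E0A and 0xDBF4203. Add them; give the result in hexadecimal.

0x11DDE00D

Add column by column in base 16, right to left:
  A+3 = D
  0+0 = 0
  E+2 = 0 carry 1
  9+4+1 = E
  E+F = D carry 1
  1+B+1 = D
  4+D = 1 carry 1
  final carry 1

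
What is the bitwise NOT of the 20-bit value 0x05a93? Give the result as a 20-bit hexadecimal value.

Each hex digit d becomes f−d:
  0→f, 5→a, a→5, 9→6, 3→c

0xfa56c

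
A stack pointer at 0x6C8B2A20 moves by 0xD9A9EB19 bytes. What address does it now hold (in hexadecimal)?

0x146351539

Add column by column in base 16, right to left:
  0+9 = 9
  2+1 = 3
  A+B = 5 carry 1
  2+E+1 = 1 carry 1
  B+9+1 = 5 carry 1
  8+A+1 = 3 carry 1
  C+9+1 = 6 carry 1
  6+D+1 = 4 carry 1
  final carry 1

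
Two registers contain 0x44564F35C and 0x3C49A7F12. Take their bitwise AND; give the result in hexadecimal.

AND each hex digit independently (no carries):
  4&3=0, 4&C=4, 5&4=4, 6&9=0, 4&A=0, F&7=7, 3&F=3, 5&1=1, C&2=0

0x044007310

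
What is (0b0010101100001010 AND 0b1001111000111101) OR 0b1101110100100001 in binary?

0b1101111100101001

0b0010101100001010 AND 0b1001111000111101 = 0b0000101000001000.
Then OR with 0b1101110100100001.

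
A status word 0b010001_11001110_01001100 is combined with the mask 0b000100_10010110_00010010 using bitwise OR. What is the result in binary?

OR bit by bit (1 where either bit is 1):
  0100011100111001001100
| 0001001001011000010010
= 0101011101111001011110

0b0101011101111001011110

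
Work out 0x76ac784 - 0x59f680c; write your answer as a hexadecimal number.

0x1cb5f78

Subtract column by column in base 16:
  4-c → 8 (borrow)
  8-0-1 → 7
  7-8 → f (borrow)
  c-6-1 → 5
  a-f → b (borrow)
  6-9-1 → c (borrow)
  7-5-1 → 1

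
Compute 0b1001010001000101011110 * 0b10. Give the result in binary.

Multiply each base-2 digit by 2, carrying:
  0×2 = 0 → write 0
  1×2 = 2 → write 0 carry 1
  1×2+1 = 3 → write 1 carry 1
  1×2+1 = 3 → write 1 carry 1
  1×2+1 = 3 → write 1 carry 1
  0×2+1 = 1 → write 1
  1×2 = 2 → write 0 carry 1
  0×2+1 = 1 → write 1
  1×2 = 2 → write 0 carry 1
  0×2+1 = 1 → write 1
  0×2 = 0 → write 0
  0×2 = 0 → write 0
  1×2 = 2 → write 0 carry 1
  0×2+1 = 1 → write 1
  0×2 = 0 → write 0
  0×2 = 0 → write 0
  1×2 = 2 → write 0 carry 1
  0×2+1 = 1 → write 1
  1×2 = 2 → write 0 carry 1
  0×2+1 = 1 → write 1
  0×2 = 0 → write 0
  1×2 = 2 → write 0 carry 1
  remaining carry: 1

0b10010100010001010111100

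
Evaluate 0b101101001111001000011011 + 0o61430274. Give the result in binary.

0b1011110110010001011010111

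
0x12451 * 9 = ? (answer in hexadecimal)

Multiply each base-16 digit by 9, carrying:
  1×9 = 9 → write 9
  5×9 = 45 → write d carry 2
  4×9+2 = 38 → write 6 carry 2
  2×9+2 = 20 → write 4 carry 1
  1×9+1 = 10 → write a

0xa46d9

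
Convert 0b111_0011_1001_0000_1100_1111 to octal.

Group the bits in threes: 011 100 111 001 000 011 001 111 → 34710317.

0o34710317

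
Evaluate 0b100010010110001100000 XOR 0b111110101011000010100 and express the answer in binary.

0b011100111101001110100

XOR bit by bit (1 where the bits differ):
  100010010110001100000
^ 111110101011000010100
= 011100111101001110100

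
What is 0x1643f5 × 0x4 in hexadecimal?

Multiply each base-16 digit by 4, carrying:
  5×4 = 20 → write 4 carry 1
  f×4+1 = 61 → write d carry 3
  3×4+3 = 15 → write f
  4×4 = 16 → write 0 carry 1
  6×4+1 = 25 → write 9 carry 1
  1×4+1 = 5 → write 5

0x590fd4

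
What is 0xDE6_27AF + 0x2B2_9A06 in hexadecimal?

0x1098C1B5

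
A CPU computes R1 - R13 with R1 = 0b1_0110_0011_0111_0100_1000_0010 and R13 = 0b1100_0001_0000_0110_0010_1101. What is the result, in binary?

0b101000100110111001010101

Subtract column by column in base 2:
  0-1 → 1 (borrow)
  1-0-1 → 0
  0-1 → 1 (borrow)
  0-1-1 → 0 (borrow)
  0-0-1 → 1 (borrow)
  0-1-1 → 0 (borrow)
  0-0-1 → 1 (borrow)
  1-0-1 → 0
  0-0 → 0
  0-1 → 1 (borrow)
  1-1-1 → 1 (borrow)
  0-0-1 → 1 (borrow)
  1-0-1 → 0
  1-0 → 1
  1-0 → 1
  0-0 → 0
  1-1 → 0
  1-0 → 1
  0-0 → 0
  0-0 → 0
  0-0 → 0
  1-0 → 1
  1-1 → 0
  0-1 → 1 (borrow)
  1-0-1 → 0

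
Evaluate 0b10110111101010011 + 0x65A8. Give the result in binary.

0x65A8 = 0b110010110101000 in binary.
Add column by column in base 2, right to left:
  1+0 = 1
  1+0 = 1
  0+0 = 0
  0+1 = 1
  1+0 = 1
  0+1 = 1
  1+0 = 1
  0+1 = 1
  1+1 = 0 carry 1
  1+0+1 = 0 carry 1
  1+1+1 = 1 carry 1
  1+0+1 = 0 carry 1
  0+0+1 = 1
  1+1 = 0 carry 1
  1+1+1 = 1 carry 1
  0+0+1 = 1
  1+0 = 1

0b11101010011111011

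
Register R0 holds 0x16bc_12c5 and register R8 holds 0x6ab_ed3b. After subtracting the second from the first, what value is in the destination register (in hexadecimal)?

0x1010258a

Subtract column by column in base 16:
  5-b → a (borrow)
  c-3-1 → 8
  2-d → 5 (borrow)
  1-e-1 → 2 (borrow)
  c-b-1 → 0
  b-a → 1
  6-6 → 0
  1-0 → 1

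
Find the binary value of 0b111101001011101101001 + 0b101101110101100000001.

0b1101011000001001101010

Add column by column in base 2, right to left:
  1+1 = 0 carry 1
  0+0+1 = 1
  0+0 = 0
  1+0 = 1
  0+0 = 0
  1+0 = 1
  1+0 = 1
  0+0 = 0
  1+1 = 0 carry 1
  1+1+1 = 1 carry 1
  1+0+1 = 0 carry 1
  0+1+1 = 0 carry 1
  1+0+1 = 0 carry 1
  0+1+1 = 0 carry 1
  0+1+1 = 0 carry 1
  1+1+1 = 1 carry 1
  0+0+1 = 1
  1+1 = 0 carry 1
  1+1+1 = 1 carry 1
  1+0+1 = 0 carry 1
  1+1+1 = 1 carry 1
  final carry 1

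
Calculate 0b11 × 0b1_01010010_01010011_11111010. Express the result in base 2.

0b11111101101111101111101110

Multiply each base-2 digit by 3, carrying:
  0×3 = 0 → write 0
  1×3 = 3 → write 1 carry 1
  0×3+1 = 1 → write 1
  1×3 = 3 → write 1 carry 1
  1×3+1 = 4 → write 0 carry 2
  1×3+2 = 5 → write 1 carry 2
  1×3+2 = 5 → write 1 carry 2
  1×3+2 = 5 → write 1 carry 2
  1×3+2 = 5 → write 1 carry 2
  1×3+2 = 5 → write 1 carry 2
  0×3+2 = 2 → write 0 carry 1
  0×3+1 = 1 → write 1
  1×3 = 3 → write 1 carry 1
  0×3+1 = 1 → write 1
  1×3 = 3 → write 1 carry 1
  0×3+1 = 1 → write 1
  0×3 = 0 → write 0
  1×3 = 3 → write 1 carry 1
  0×3+1 = 1 → write 1
  0×3 = 0 → write 0
  1×3 = 3 → write 1 carry 1
  0×3+1 = 1 → write 1
  1×3 = 3 → write 1 carry 1
  0×3+1 = 1 → write 1
  1×3 = 3 → write 1 carry 1
  remaining carry: 1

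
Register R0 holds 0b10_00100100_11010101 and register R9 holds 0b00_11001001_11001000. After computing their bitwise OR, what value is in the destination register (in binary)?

OR bit by bit (1 where either bit is 1):
  100010010011010101
| 001100100111001000
= 101110110111011101

0b101110110111011101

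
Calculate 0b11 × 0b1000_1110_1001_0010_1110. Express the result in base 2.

0b110101011101110001010

Multiply each base-2 digit by 3, carrying:
  0×3 = 0 → write 0
  1×3 = 3 → write 1 carry 1
  1×3+1 = 4 → write 0 carry 2
  1×3+2 = 5 → write 1 carry 2
  0×3+2 = 2 → write 0 carry 1
  1×3+1 = 4 → write 0 carry 2
  0×3+2 = 2 → write 0 carry 1
  0×3+1 = 1 → write 1
  1×3 = 3 → write 1 carry 1
  0×3+1 = 1 → write 1
  0×3 = 0 → write 0
  1×3 = 3 → write 1 carry 1
  0×3+1 = 1 → write 1
  1×3 = 3 → write 1 carry 1
  1×3+1 = 4 → write 0 carry 2
  1×3+2 = 5 → write 1 carry 2
  0×3+2 = 2 → write 0 carry 1
  0×3+1 = 1 → write 1
  0×3 = 0 → write 0
  1×3 = 3 → write 1 carry 1
  remaining carry: 1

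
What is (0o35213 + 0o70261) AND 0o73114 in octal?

0o21014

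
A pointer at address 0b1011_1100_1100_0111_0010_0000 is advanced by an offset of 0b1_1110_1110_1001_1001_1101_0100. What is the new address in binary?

0b10101010110110000011110100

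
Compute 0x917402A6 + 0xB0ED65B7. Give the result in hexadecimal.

0x14261685D

Add column by column in base 16, right to left:
  6+7 = D
  A+B = 5 carry 1
  2+5+1 = 8
  0+6 = 6
  4+D = 1 carry 1
  7+E+1 = 6 carry 1
  1+0+1 = 2
  9+B = 4 carry 1
  final carry 1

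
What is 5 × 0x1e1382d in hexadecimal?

0x96618e1

Multiply each base-16 digit by 5, carrying:
  d×5 = 65 → write 1 carry 4
  2×5+4 = 14 → write e
  8×5 = 40 → write 8 carry 2
  3×5+2 = 17 → write 1 carry 1
  1×5+1 = 6 → write 6
  e×5 = 70 → write 6 carry 4
  1×5+4 = 9 → write 9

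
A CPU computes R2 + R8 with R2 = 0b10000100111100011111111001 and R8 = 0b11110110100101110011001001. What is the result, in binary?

0b101111011100010010011000010

Add column by column in base 2, right to left:
  1+1 = 0 carry 1
  0+0+1 = 1
  0+0 = 0
  1+1 = 0 carry 1
  1+0+1 = 0 carry 1
  1+0+1 = 0 carry 1
  1+1+1 = 1 carry 1
  1+1+1 = 1 carry 1
  1+0+1 = 0 carry 1
  1+0+1 = 0 carry 1
  1+1+1 = 1 carry 1
  0+1+1 = 0 carry 1
  0+1+1 = 0 carry 1
  0+0+1 = 1
  1+1 = 0 carry 1
  1+0+1 = 0 carry 1
  1+0+1 = 0 carry 1
  1+1+1 = 1 carry 1
  0+0+1 = 1
  0+1 = 1
  1+1 = 0 carry 1
  0+0+1 = 1
  0+1 = 1
  0+1 = 1
  0+1 = 1
  1+1 = 0 carry 1
  final carry 1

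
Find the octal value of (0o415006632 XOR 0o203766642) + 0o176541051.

0o1015521141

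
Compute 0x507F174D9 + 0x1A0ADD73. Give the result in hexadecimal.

Add column by column in base 16, right to left:
  9+3 = C
  D+7 = 4 carry 1
  4+D+1 = 2 carry 1
  7+D+1 = 5 carry 1
  1+A+1 = C
  F+0 = F
  7+A = 1 carry 1
  0+1+1 = 2
  5+0 = 5

0x521FC524C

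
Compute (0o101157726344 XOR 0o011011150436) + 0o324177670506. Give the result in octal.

0o434346567500

First 0o101157726344 XOR 0o011011150436 = 0o110146676772.
Add column by column in base 8, right to left:
  2+6 = 0 carry 1
  7+0+1 = 0 carry 1
  7+5+1 = 5 carry 1
  6+0+1 = 7
  7+7 = 6 carry 1
  6+6+1 = 5 carry 1
  6+7+1 = 6 carry 1
  4+7+1 = 4 carry 1
  1+1+1 = 3
  0+4 = 4
  1+2 = 3
  1+3 = 4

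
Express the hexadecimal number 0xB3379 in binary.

0b10110011001101111001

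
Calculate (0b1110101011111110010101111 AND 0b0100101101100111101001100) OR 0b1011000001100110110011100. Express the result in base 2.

0b1111101001100110110011100

0b1110101011111110010101111 AND 0b0100101101100111101001100 = 0b0100101001100110000001100.
Then OR with 0b1011000001100110110011100.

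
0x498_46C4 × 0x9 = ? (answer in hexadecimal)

0x295A7CE4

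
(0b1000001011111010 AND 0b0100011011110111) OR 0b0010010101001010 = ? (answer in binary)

0b1000001011111010 AND 0b0100011011110111 = 0b0000001011110010.
Then OR with 0b0010010101001010.

0b10011111111010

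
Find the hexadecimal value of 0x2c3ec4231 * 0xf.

Multiply each base-16 digit by 15, carrying:
  1×15 = 15 → write f
  3×15 = 45 → write d carry 2
  2×15+2 = 32 → write 0 carry 2
  4×15+2 = 62 → write e carry 3
  c×15+3 = 183 → write 7 carry 11
  e×15+11 = 221 → write d carry 13
  3×15+13 = 58 → write a carry 3
  c×15+3 = 183 → write 7 carry 11
  2×15+11 = 41 → write 9 carry 2
  remaining carry: 2

0x297ad7e0df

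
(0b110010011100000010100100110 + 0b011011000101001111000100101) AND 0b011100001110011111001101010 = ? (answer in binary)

Add column by column in base 2, right to left:
  0+1 = 1
  1+0 = 1
  1+1 = 0 carry 1
  0+0+1 = 1
  0+0 = 0
  1+1 = 0 carry 1
  0+0+1 = 1
  0+0 = 0
  1+0 = 1
  0+1 = 1
  1+1 = 0 carry 1
  0+1+1 = 0 carry 1
  0+1+1 = 0 carry 1
  0+0+1 = 1
  0+0 = 0
  0+1 = 1
  0+0 = 0
  1+1 = 0 carry 1
  1+0+1 = 0 carry 1
  1+0+1 = 0 carry 1
  0+0+1 = 1
  0+1 = 1
  1+1 = 0 carry 1
  0+0+1 = 1
  0+1 = 1
  1+1 = 0 carry 1
  1+0+1 = 0 carry 1
  final carry 1
Sum = 0b1001101100001010001101001011; now AND with 0b011100001110011111001101010:
  1001101100001010001101001011
& 0011100001110011111001101010
= 0001100000000010001001001010

0b1100000000010001001001010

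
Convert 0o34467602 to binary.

0b11100100110111110000010

Each octal digit is 3 bits: 3=011 4=100 4=100 6=110 7=111 6=110 0=000 2=010.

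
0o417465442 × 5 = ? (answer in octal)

0o2516013652

Multiply each base-8 digit by 5, carrying:
  2×5 = 10 → write 2 carry 1
  4×5+1 = 21 → write 5 carry 2
  4×5+2 = 22 → write 6 carry 2
  5×5+2 = 27 → write 3 carry 3
  6×5+3 = 33 → write 1 carry 4
  4×5+4 = 24 → write 0 carry 3
  7×5+3 = 38 → write 6 carry 4
  1×5+4 = 9 → write 1 carry 1
  4×5+1 = 21 → write 5 carry 2
  remaining carry: 2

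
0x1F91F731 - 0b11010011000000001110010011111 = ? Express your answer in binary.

0x1F91F731 = 0b11111100100011111011100110001 in binary.
Subtract column by column in base 2:
  1-1 → 0
  0-1 → 1 (borrow)
  0-1-1 → 0 (borrow)
  0-1-1 → 0 (borrow)
  1-1-1 → 1 (borrow)
  1-0-1 → 0
  0-0 → 0
  0-1 → 1 (borrow)
  1-0-1 → 0
  1-0 → 1
  1-1 → 0
  0-1 → 1 (borrow)
  1-1-1 → 1 (borrow)
  1-0-1 → 0
  1-0 → 1
  1-0 → 1
  1-0 → 1
  0-0 → 0
  0-0 → 0
  0-0 → 0
  1-0 → 1
  0-1 → 1 (borrow)
  0-1-1 → 0 (borrow)
  1-0-1 → 0
  1-0 → 1
  1-1 → 0
  1-0 → 1
  1-1 → 0
  1-1 → 0

0b101001100011101101010010010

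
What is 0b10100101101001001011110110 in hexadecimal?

Group the bits into nibbles: 0010 1001 0110 1001 0010 1111 0110 → 29692F6.

0x29692F6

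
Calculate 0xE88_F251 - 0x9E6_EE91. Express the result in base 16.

Subtract column by column in base 16:
  1-1 → 0
  5-9 → C (borrow)
  2-E-1 → 3 (borrow)
  F-E-1 → 0
  8-6 → 2
  8-E → A (borrow)
  E-9-1 → 4

0x4A203C0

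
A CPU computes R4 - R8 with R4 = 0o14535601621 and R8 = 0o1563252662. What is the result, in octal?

0o12752326737

Subtract column by column in base 8:
  1-2 → 7 (borrow)
  2-6-1 → 3 (borrow)
  6-6-1 → 7 (borrow)
  1-2-1 → 6 (borrow)
  0-5-1 → 2 (borrow)
  6-2-1 → 3
  5-3 → 2
  3-6 → 5 (borrow)
  5-5-1 → 7 (borrow)
  4-1-1 → 2
  1-0 → 1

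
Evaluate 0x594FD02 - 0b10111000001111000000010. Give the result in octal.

0o516157400

0x594FD02 = 0o545176402 in octal.
0b10111000001111000000010 = 0o27017002 in octal.
Subtract column by column in base 8:
  2-2 → 0
  0-0 → 0
  4-0 → 4
  6-7 → 7 (borrow)
  7-1-1 → 5
  1-0 → 1
  5-7 → 6 (borrow)
  4-2-1 → 1
  5-0 → 5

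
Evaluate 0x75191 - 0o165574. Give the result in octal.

0o1463025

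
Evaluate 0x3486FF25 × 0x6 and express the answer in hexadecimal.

0x13B29FADE

Multiply each base-16 digit by 6, carrying:
  5×6 = 30 → write E carry 1
  2×6+1 = 13 → write D
  F×6 = 90 → write A carry 5
  F×6+5 = 95 → write F carry 5
  6×6+5 = 41 → write 9 carry 2
  8×6+2 = 50 → write 2 carry 3
  4×6+3 = 27 → write B carry 1
  3×6+1 = 19 → write 3 carry 1
  remaining carry: 1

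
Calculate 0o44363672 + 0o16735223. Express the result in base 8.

0o63321115

Add column by column in base 8, right to left:
  2+3 = 5
  7+2 = 1 carry 1
  6+2+1 = 1 carry 1
  3+5+1 = 1 carry 1
  6+3+1 = 2 carry 1
  3+7+1 = 3 carry 1
  4+6+1 = 3 carry 1
  4+1+1 = 6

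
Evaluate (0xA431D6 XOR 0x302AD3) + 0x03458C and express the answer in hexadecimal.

First 0xA431D6 XOR 0x302AD3 = 0x941B05.
Add column by column in base 16, right to left:
  5+C = 1 carry 1
  0+8+1 = 9
  B+5 = 0 carry 1
  1+4+1 = 6
  4+3 = 7
  9+0 = 9

0x976091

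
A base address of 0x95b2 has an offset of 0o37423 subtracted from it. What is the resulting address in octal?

0o53237

0x95b2 = 0o112662 in octal.
Subtract column by column in base 8:
  2-3 → 7 (borrow)
  6-2-1 → 3
  6-4 → 2
  2-7 → 3 (borrow)
  1-3-1 → 5 (borrow)
  1-0-1 → 0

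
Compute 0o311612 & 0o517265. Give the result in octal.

0o111200

AND each oct digit independently (no carries):
  3&5=1, 1&1=1, 1&7=1, 6&2=2, 1&6=0, 2&5=0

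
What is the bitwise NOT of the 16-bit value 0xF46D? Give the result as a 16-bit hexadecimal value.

Each hex digit d becomes F−d:
  F→0, 4→B, 6→9, D→2

0x0B92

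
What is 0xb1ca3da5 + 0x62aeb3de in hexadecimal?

Add column by column in base 16, right to left:
  5+e = 3 carry 1
  a+d+1 = 8 carry 1
  d+3+1 = 1 carry 1
  3+b+1 = f
  a+e = 8 carry 1
  c+a+1 = 7 carry 1
  1+2+1 = 4
  b+6 = 1 carry 1
  final carry 1

0x11478f183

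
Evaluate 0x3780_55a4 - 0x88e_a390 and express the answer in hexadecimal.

0x2ef1b214

Subtract column by column in base 16:
  4-0 → 4
  a-9 → 1
  5-3 → 2
  5-a → b (borrow)
  0-e-1 → 1 (borrow)
  8-8-1 → f (borrow)
  7-8-1 → e (borrow)
  3-0-1 → 2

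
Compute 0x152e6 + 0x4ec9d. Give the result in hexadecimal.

0x63f83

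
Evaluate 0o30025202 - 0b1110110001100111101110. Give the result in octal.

0b1110110001100111101110 = 0o16614756 in octal.
Subtract column by column in base 8:
  2-6 → 4 (borrow)
  0-5-1 → 2 (borrow)
  2-7-1 → 2 (borrow)
  5-4-1 → 0
  2-1 → 1
  0-6 → 2 (borrow)
  0-6-1 → 1 (borrow)
  3-1-1 → 1

0o11210224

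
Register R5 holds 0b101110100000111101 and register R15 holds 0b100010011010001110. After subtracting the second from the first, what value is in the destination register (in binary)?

0b1100000110101111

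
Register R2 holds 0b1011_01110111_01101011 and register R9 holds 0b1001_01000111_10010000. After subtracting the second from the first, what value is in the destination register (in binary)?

Subtract column by column in base 2:
  1-0 → 1
  1-0 → 1
  0-0 → 0
  1-0 → 1
  0-1 → 1 (borrow)
  1-0-1 → 0
  1-0 → 1
  0-1 → 1 (borrow)
  1-1-1 → 1 (borrow)
  1-1-1 → 1 (borrow)
  1-1-1 → 1 (borrow)
  0-0-1 → 1 (borrow)
  1-0-1 → 0
  1-0 → 1
  1-1 → 0
  0-0 → 0
  1-1 → 0
  1-0 → 1
  0-0 → 0
  1-1 → 0

0b100010111111011011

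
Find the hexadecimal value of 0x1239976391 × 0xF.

0x1115FDED57F

Multiply each base-16 digit by 15, carrying:
  1×15 = 15 → write F
  9×15 = 135 → write 7 carry 8
  3×15+8 = 53 → write 5 carry 3
  6×15+3 = 93 → write D carry 5
  7×15+5 = 110 → write E carry 6
  9×15+6 = 141 → write D carry 8
  9×15+8 = 143 → write F carry 8
  3×15+8 = 53 → write 5 carry 3
  2×15+3 = 33 → write 1 carry 2
  1×15+2 = 17 → write 1 carry 1
  remaining carry: 1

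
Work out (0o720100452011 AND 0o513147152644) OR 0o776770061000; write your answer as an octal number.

0o776770073000

0o720100452011 AND 0o513147152644 = 0o500100052000.
Then OR with 0o776770061000.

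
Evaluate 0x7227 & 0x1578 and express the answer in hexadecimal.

AND each hex digit independently (no carries):
  7&1=1, 2&5=0, 2&7=2, 7&8=0

0x1020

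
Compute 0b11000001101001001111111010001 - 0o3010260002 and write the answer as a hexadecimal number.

0x133FCF

0b11000001101001001111111010001 = 0x18349FD1 in hexadecimal.
0o3010260002 = 0x18216002 in hexadecimal.
Subtract column by column in base 16:
  1-2 → F (borrow)
  D-0-1 → C
  F-0 → F
  9-6 → 3
  4-1 → 3
  3-2 → 1
  8-8 → 0
  1-1 → 0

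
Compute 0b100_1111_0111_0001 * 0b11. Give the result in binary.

Multiply each base-2 digit by 3, carrying:
  1×3 = 3 → write 1 carry 1
  0×3+1 = 1 → write 1
  0×3 = 0 → write 0
  0×3 = 0 → write 0
  1×3 = 3 → write 1 carry 1
  1×3+1 = 4 → write 0 carry 2
  1×3+2 = 5 → write 1 carry 2
  0×3+2 = 2 → write 0 carry 1
  1×3+1 = 4 → write 0 carry 2
  1×3+2 = 5 → write 1 carry 2
  1×3+2 = 5 → write 1 carry 2
  1×3+2 = 5 → write 1 carry 2
  0×3+2 = 2 → write 0 carry 1
  0×3+1 = 1 → write 1
  1×3 = 3 → write 1 carry 1
  remaining carry: 1

0b1110111001010011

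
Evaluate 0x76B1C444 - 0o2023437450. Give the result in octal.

0o14630702434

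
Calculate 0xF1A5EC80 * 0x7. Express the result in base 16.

0x69B897780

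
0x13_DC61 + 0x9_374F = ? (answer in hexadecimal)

0x1D13B0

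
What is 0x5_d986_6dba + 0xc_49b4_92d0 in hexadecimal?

0x12233b008a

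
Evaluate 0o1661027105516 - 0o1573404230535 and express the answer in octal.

0o65422654761

Subtract column by column in base 8:
  6-5 → 1
  1-3 → 6 (borrow)
  5-5-1 → 7 (borrow)
  5-0-1 → 4
  0-3 → 5 (borrow)
  1-2-1 → 6 (borrow)
  7-4-1 → 2
  2-0 → 2
  0-4 → 4 (borrow)
  1-3-1 → 5 (borrow)
  6-7-1 → 6 (borrow)
  6-5-1 → 0
  1-1 → 0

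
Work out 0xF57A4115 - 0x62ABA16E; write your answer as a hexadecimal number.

Subtract column by column in base 16:
  5-E → 7 (borrow)
  1-6-1 → A (borrow)
  1-1-1 → F (borrow)
  4-A-1 → 9 (borrow)
  A-B-1 → E (borrow)
  7-A-1 → C (borrow)
  5-2-1 → 2
  F-6 → 9

0x92CE9FA7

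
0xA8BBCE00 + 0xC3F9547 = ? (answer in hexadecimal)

Add column by column in base 16, right to left:
  0+7 = 7
  0+4 = 4
  E+5 = 3 carry 1
  C+9+1 = 6 carry 1
  B+F+1 = B carry 1
  B+3+1 = F
  8+C = 4 carry 1
  A+0+1 = B

0xB4FB6347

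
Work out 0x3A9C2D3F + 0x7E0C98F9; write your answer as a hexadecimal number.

Add column by column in base 16, right to left:
  F+9 = 8 carry 1
  3+F+1 = 3 carry 1
  D+8+1 = 6 carry 1
  2+9+1 = C
  C+C = 8 carry 1
  9+0+1 = A
  A+E = 8 carry 1
  3+7+1 = B

0xB8A8C638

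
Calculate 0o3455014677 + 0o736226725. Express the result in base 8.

0o4413243624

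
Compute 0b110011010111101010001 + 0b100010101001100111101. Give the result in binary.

0b1010110000001010001110

Add column by column in base 2, right to left:
  1+1 = 0 carry 1
  0+0+1 = 1
  0+1 = 1
  0+1 = 1
  1+1 = 0 carry 1
  0+1+1 = 0 carry 1
  1+0+1 = 0 carry 1
  0+0+1 = 1
  1+1 = 0 carry 1
  1+1+1 = 1 carry 1
  1+0+1 = 0 carry 1
  1+0+1 = 0 carry 1
  0+1+1 = 0 carry 1
  1+0+1 = 0 carry 1
  0+1+1 = 0 carry 1
  1+0+1 = 0 carry 1
  1+1+1 = 1 carry 1
  0+0+1 = 1
  0+0 = 0
  1+0 = 1
  1+1 = 0 carry 1
  final carry 1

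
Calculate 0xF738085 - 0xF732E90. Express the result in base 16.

Subtract column by column in base 16:
  5-0 → 5
  8-9 → F (borrow)
  0-E-1 → 1 (borrow)
  8-2-1 → 5
  3-3 → 0
  7-7 → 0
  F-F → 0

0x51F5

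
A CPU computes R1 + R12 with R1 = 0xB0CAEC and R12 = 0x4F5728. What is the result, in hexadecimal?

Add column by column in base 16, right to left:
  C+8 = 4 carry 1
  E+2+1 = 1 carry 1
  A+7+1 = 2 carry 1
  C+5+1 = 2 carry 1
  0+F+1 = 0 carry 1
  B+4+1 = 0 carry 1
  final carry 1

0x1002214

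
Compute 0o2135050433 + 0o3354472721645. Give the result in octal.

0o3356627772300

Add column by column in base 8, right to left:
  3+5 = 0 carry 1
  3+4+1 = 0 carry 1
  4+6+1 = 3 carry 1
  0+1+1 = 2
  5+2 = 7
  0+7 = 7
  5+2 = 7
  3+7 = 2 carry 1
  1+4+1 = 6
  2+4 = 6
  0+5 = 5
  0+3 = 3
  0+3 = 3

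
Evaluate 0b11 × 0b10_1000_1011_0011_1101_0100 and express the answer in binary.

Multiply each base-2 digit by 3, carrying:
  0×3 = 0 → write 0
  0×3 = 0 → write 0
  1×3 = 3 → write 1 carry 1
  0×3+1 = 1 → write 1
  1×3 = 3 → write 1 carry 1
  0×3+1 = 1 → write 1
  1×3 = 3 → write 1 carry 1
  1×3+1 = 4 → write 0 carry 2
  1×3+2 = 5 → write 1 carry 2
  1×3+2 = 5 → write 1 carry 2
  0×3+2 = 2 → write 0 carry 1
  0×3+1 = 1 → write 1
  1×3 = 3 → write 1 carry 1
  1×3+1 = 4 → write 0 carry 2
  0×3+2 = 2 → write 0 carry 1
  1×3+1 = 4 → write 0 carry 2
  0×3+2 = 2 → write 0 carry 1
  0×3+1 = 1 → write 1
  0×3 = 0 → write 0
  1×3 = 3 → write 1 carry 1
  0×3+1 = 1 → write 1
  1×3 = 3 → write 1 carry 1
  remaining carry: 1

0b11110100001101101111100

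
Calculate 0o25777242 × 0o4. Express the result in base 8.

Multiply each base-8 digit by 4, carrying:
  2×4 = 8 → write 0 carry 1
  4×4+1 = 17 → write 1 carry 2
  2×4+2 = 10 → write 2 carry 1
  7×4+1 = 29 → write 5 carry 3
  7×4+3 = 31 → write 7 carry 3
  7×4+3 = 31 → write 7 carry 3
  5×4+3 = 23 → write 7 carry 2
  2×4+2 = 10 → write 2 carry 1
  remaining carry: 1

0o127775210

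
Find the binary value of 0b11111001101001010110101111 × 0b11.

0b1011101100111100000100001101

Multiply each base-2 digit by 3, carrying:
  1×3 = 3 → write 1 carry 1
  1×3+1 = 4 → write 0 carry 2
  1×3+2 = 5 → write 1 carry 2
  1×3+2 = 5 → write 1 carry 2
  0×3+2 = 2 → write 0 carry 1
  1×3+1 = 4 → write 0 carry 2
  0×3+2 = 2 → write 0 carry 1
  1×3+1 = 4 → write 0 carry 2
  1×3+2 = 5 → write 1 carry 2
  0×3+2 = 2 → write 0 carry 1
  1×3+1 = 4 → write 0 carry 2
  0×3+2 = 2 → write 0 carry 1
  1×3+1 = 4 → write 0 carry 2
  0×3+2 = 2 → write 0 carry 1
  0×3+1 = 1 → write 1
  1×3 = 3 → write 1 carry 1
  0×3+1 = 1 → write 1
  1×3 = 3 → write 1 carry 1
  1×3+1 = 4 → write 0 carry 2
  0×3+2 = 2 → write 0 carry 1
  0×3+1 = 1 → write 1
  1×3 = 3 → write 1 carry 1
  1×3+1 = 4 → write 0 carry 2
  1×3+2 = 5 → write 1 carry 2
  1×3+2 = 5 → write 1 carry 2
  1×3+2 = 5 → write 1 carry 2
  remaining carry: 10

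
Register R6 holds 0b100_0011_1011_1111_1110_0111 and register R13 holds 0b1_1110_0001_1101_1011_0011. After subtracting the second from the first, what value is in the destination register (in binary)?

0b1001011010001000110100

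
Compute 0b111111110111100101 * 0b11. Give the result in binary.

Multiply each base-2 digit by 3, carrying:
  1×3 = 3 → write 1 carry 1
  0×3+1 = 1 → write 1
  1×3 = 3 → write 1 carry 1
  0×3+1 = 1 → write 1
  0×3 = 0 → write 0
  1×3 = 3 → write 1 carry 1
  1×3+1 = 4 → write 0 carry 2
  1×3+2 = 5 → write 1 carry 2
  1×3+2 = 5 → write 1 carry 2
  0×3+2 = 2 → write 0 carry 1
  1×3+1 = 4 → write 0 carry 2
  1×3+2 = 5 → write 1 carry 2
  1×3+2 = 5 → write 1 carry 2
  1×3+2 = 5 → write 1 carry 2
  1×3+2 = 5 → write 1 carry 2
  1×3+2 = 5 → write 1 carry 2
  1×3+2 = 5 → write 1 carry 2
  1×3+2 = 5 → write 1 carry 2
  remaining carry: 10

0b10111111100110101111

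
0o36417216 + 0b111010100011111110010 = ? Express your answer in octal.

0o45663200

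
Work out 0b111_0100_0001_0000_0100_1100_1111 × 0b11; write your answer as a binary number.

Multiply each base-2 digit by 3, carrying:
  1×3 = 3 → write 1 carry 1
  1×3+1 = 4 → write 0 carry 2
  1×3+2 = 5 → write 1 carry 2
  1×3+2 = 5 → write 1 carry 2
  0×3+2 = 2 → write 0 carry 1
  0×3+1 = 1 → write 1
  1×3 = 3 → write 1 carry 1
  1×3+1 = 4 → write 0 carry 2
  0×3+2 = 2 → write 0 carry 1
  0×3+1 = 1 → write 1
  1×3 = 3 → write 1 carry 1
  0×3+1 = 1 → write 1
  0×3 = 0 → write 0
  0×3 = 0 → write 0
  0×3 = 0 → write 0
  0×3 = 0 → write 0
  1×3 = 3 → write 1 carry 1
  0×3+1 = 1 → write 1
  0×3 = 0 → write 0
  0×3 = 0 → write 0
  0×3 = 0 → write 0
  0×3 = 0 → write 0
  1×3 = 3 → write 1 carry 1
  0×3+1 = 1 → write 1
  1×3 = 3 → write 1 carry 1
  1×3+1 = 4 → write 0 carry 2
  1×3+2 = 5 → write 1 carry 2
  remaining carry: 10

0b10101110000110000111001101101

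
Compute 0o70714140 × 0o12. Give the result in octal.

0o1070771700

Multiply each base-8 digit by 10, carrying:
  0×10 = 0 → write 0
  4×10 = 40 → write 0 carry 5
  1×10+5 = 15 → write 7 carry 1
  4×10+1 = 41 → write 1 carry 5
  1×10+5 = 15 → write 7 carry 1
  7×10+1 = 71 → write 7 carry 8
  0×10+8 = 8 → write 0 carry 1
  7×10+1 = 71 → write 7 carry 8
  remaining carry: 10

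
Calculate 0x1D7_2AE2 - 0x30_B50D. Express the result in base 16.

0x1A675D5

Subtract column by column in base 16:
  2-D → 5 (borrow)
  E-0-1 → D
  A-5 → 5
  2-B → 7 (borrow)
  7-0-1 → 6
  D-3 → A
  1-0 → 1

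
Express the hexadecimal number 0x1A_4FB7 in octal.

0o6447667

Expand each hex digit to 4 bits: 1=0001 A=1010 4=0100 F=1111 B=1011 7=0111.
Group the bits in threes: 110 100 100 111 110 110 111 → 6447667.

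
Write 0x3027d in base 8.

0o601175

Expand each hex digit to 4 bits: 3=0011 0=0000 2=0010 7=0111 d=1101.
Group the bits in threes: 110 000 001 001 111 101 → 601175.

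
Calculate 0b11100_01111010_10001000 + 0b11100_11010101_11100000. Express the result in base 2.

0b1110010101000001101000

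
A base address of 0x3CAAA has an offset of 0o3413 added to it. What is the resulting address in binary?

0b111101000110110101

0x3CAAA = 0b111100101010101010 in binary.
0o3413 = 0b11100001011 in binary.
Add column by column in base 2, right to left:
  0+1 = 1
  1+1 = 0 carry 1
  0+0+1 = 1
  1+1 = 0 carry 1
  0+0+1 = 1
  1+0 = 1
  0+0 = 0
  1+0 = 1
  0+1 = 1
  1+1 = 0 carry 1
  0+1+1 = 0 carry 1
  1+0+1 = 0 carry 1
  0+0+1 = 1
  0+0 = 0
  1+0 = 1
  1+0 = 1
  1+0 = 1
  1+0 = 1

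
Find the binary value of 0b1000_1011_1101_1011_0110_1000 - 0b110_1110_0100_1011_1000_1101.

0b111011000111111011011

Subtract column by column in base 2:
  0-1 → 1 (borrow)
  0-0-1 → 1 (borrow)
  0-1-1 → 0 (borrow)
  1-1-1 → 1 (borrow)
  0-0-1 → 1 (borrow)
  1-0-1 → 0
  1-0 → 1
  0-1 → 1 (borrow)
  1-1-1 → 1 (borrow)
  1-1-1 → 1 (borrow)
  0-0-1 → 1 (borrow)
  1-1-1 → 1 (borrow)
  1-0-1 → 0
  0-0 → 0
  1-1 → 0
  1-0 → 1
  1-0 → 1
  1-1 → 0
  0-1 → 1 (borrow)
  1-1-1 → 1 (borrow)
  0-0-1 → 1 (borrow)
  0-1-1 → 0 (borrow)
  0-1-1 → 0 (borrow)
  1-0-1 → 0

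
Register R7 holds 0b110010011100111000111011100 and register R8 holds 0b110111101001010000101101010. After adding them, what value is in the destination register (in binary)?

0b1101010000110001001101000110

Add column by column in base 2, right to left:
  0+0 = 0
  0+1 = 1
  1+0 = 1
  1+1 = 0 carry 1
  1+0+1 = 0 carry 1
  0+1+1 = 0 carry 1
  1+1+1 = 1 carry 1
  1+0+1 = 0 carry 1
  1+1+1 = 1 carry 1
  0+0+1 = 1
  0+0 = 0
  0+0 = 0
  1+0 = 1
  1+1 = 0 carry 1
  1+0+1 = 0 carry 1
  0+1+1 = 0 carry 1
  0+0+1 = 1
  1+0 = 1
  1+1 = 0 carry 1
  1+0+1 = 0 carry 1
  0+1+1 = 0 carry 1
  0+1+1 = 0 carry 1
  1+1+1 = 1 carry 1
  0+1+1 = 0 carry 1
  0+0+1 = 1
  1+1 = 0 carry 1
  1+1+1 = 1 carry 1
  final carry 1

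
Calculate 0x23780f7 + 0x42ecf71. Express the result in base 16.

0x6665068

Add column by column in base 16, right to left:
  7+1 = 8
  f+7 = 6 carry 1
  0+f+1 = 0 carry 1
  8+c+1 = 5 carry 1
  7+e+1 = 6 carry 1
  3+2+1 = 6
  2+4 = 6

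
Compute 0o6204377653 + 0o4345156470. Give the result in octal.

Add column by column in base 8, right to left:
  3+0 = 3
  5+7 = 4 carry 1
  6+4+1 = 3 carry 1
  7+6+1 = 6 carry 1
  7+5+1 = 5 carry 1
  3+1+1 = 5
  4+5 = 1 carry 1
  0+4+1 = 5
  2+3 = 5
  6+4 = 2 carry 1
  final carry 1

0o12551556343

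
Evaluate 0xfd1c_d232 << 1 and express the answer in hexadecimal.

1 bits is not a whole number of base-16 digits; in binary: 11111101000111001101001000110010 << 1 = 111111010001110011010010001100100.

0x1fa39a464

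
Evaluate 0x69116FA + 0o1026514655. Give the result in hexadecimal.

0xEEBB0A7

0o1026514655 = 0x85A99AD in hexadecimal.
Add column by column in base 16, right to left:
  A+D = 7 carry 1
  F+A+1 = A carry 1
  6+9+1 = 0 carry 1
  1+9+1 = B
  1+A = B
  9+5 = E
  6+8 = E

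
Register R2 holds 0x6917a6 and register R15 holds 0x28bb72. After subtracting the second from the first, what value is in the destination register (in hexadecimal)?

Subtract column by column in base 16:
  6-2 → 4
  a-7 → 3
  7-b → c (borrow)
  1-b-1 → 5 (borrow)
  9-8-1 → 0
  6-2 → 4

0x405c34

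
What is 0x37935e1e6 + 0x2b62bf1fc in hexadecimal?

Add column by column in base 16, right to left:
  6+c = 2 carry 1
  e+f+1 = e carry 1
  1+1+1 = 3
  e+f = d carry 1
  5+b+1 = 1 carry 1
  3+2+1 = 6
  9+6 = f
  7+b = 2 carry 1
  3+2+1 = 6

0x62f61d3e2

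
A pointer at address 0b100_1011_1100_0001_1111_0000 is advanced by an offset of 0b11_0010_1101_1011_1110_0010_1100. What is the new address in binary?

Add column by column in base 2, right to left:
  0+0 = 0
  0+0 = 0
  0+1 = 1
  0+1 = 1
  1+0 = 1
  1+1 = 0 carry 1
  1+0+1 = 0 carry 1
  1+0+1 = 0 carry 1
  1+0+1 = 0 carry 1
  0+1+1 = 0 carry 1
  0+1+1 = 0 carry 1
  0+1+1 = 0 carry 1
  0+1+1 = 0 carry 1
  0+1+1 = 0 carry 1
  1+0+1 = 0 carry 1
  1+1+1 = 1 carry 1
  1+1+1 = 1 carry 1
  1+0+1 = 0 carry 1
  0+1+1 = 0 carry 1
  1+1+1 = 1 carry 1
  0+0+1 = 1
  0+1 = 1
  1+0 = 1
  0+0 = 0
  0+1 = 1
  0+1 = 1

0b11011110011000000000011100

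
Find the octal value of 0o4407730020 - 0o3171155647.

0o1216552151

Subtract column by column in base 8:
  0-7 → 1 (borrow)
  2-4-1 → 5 (borrow)
  0-6-1 → 1 (borrow)
  0-5-1 → 2 (borrow)
  3-5-1 → 5 (borrow)
  7-1-1 → 5
  7-1 → 6
  0-7 → 1 (borrow)
  4-1-1 → 2
  4-3 → 1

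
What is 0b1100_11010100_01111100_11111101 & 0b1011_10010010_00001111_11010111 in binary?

AND bit by bit (1 only where both bits are 1):
  1100110101000111110011111101
& 1011100100100000111111010111
= 1000100100000000110011010101

0b1000100100000000110011010101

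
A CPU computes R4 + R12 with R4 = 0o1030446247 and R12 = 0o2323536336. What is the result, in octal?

0o3354204605

Add column by column in base 8, right to left:
  7+6 = 5 carry 1
  4+3+1 = 0 carry 1
  2+3+1 = 6
  6+6 = 4 carry 1
  4+3+1 = 0 carry 1
  4+5+1 = 2 carry 1
  0+3+1 = 4
  3+2 = 5
  0+3 = 3
  1+2 = 3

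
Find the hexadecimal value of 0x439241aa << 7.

7 bits is not a whole number of base-16 digits; in binary: 1000011100100100100000110101010 << 7 = 10000111001001001000001101010100000000.

0x21c920d500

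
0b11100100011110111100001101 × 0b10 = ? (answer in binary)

Multiply each base-2 digit by 2, carrying:
  1×2 = 2 → write 0 carry 1
  0×2+1 = 1 → write 1
  1×2 = 2 → write 0 carry 1
  1×2+1 = 3 → write 1 carry 1
  0×2+1 = 1 → write 1
  0×2 = 0 → write 0
  0×2 = 0 → write 0
  0×2 = 0 → write 0
  1×2 = 2 → write 0 carry 1
  1×2+1 = 3 → write 1 carry 1
  1×2+1 = 3 → write 1 carry 1
  1×2+1 = 3 → write 1 carry 1
  0×2+1 = 1 → write 1
  1×2 = 2 → write 0 carry 1
  1×2+1 = 3 → write 1 carry 1
  1×2+1 = 3 → write 1 carry 1
  1×2+1 = 3 → write 1 carry 1
  0×2+1 = 1 → write 1
  0×2 = 0 → write 0
  0×2 = 0 → write 0
  1×2 = 2 → write 0 carry 1
  0×2+1 = 1 → write 1
  0×2 = 0 → write 0
  1×2 = 2 → write 0 carry 1
  1×2+1 = 3 → write 1 carry 1
  1×2+1 = 3 → write 1 carry 1
  remaining carry: 1

0b111001000111101111000011010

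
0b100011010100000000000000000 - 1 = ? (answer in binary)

The trailing 17 digits are 0, so subtracting 1 borrows through: they become 1 and the next digit up decrements.

0b100011010011111111111111111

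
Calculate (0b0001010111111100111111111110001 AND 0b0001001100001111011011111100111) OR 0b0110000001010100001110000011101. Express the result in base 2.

0b111000101011100011111111111101

0b0001010111111100111111111110001 AND 0b0001001100001111011011111100111 = 0b0001000100001100011011111100001.
Then OR with 0b0110000001010100001110000011101.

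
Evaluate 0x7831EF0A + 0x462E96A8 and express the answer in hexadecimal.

Add column by column in base 16, right to left:
  A+8 = 2 carry 1
  0+A+1 = B
  F+6 = 5 carry 1
  E+9+1 = 8 carry 1
  1+E+1 = 0 carry 1
  3+2+1 = 6
  8+6 = E
  7+4 = B

0xBE6085B2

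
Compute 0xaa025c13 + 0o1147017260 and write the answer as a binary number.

0b10110011100111100111101011000011

0xaa025c13 = 0b10101010000000100101110000010011 in binary.
0o1147017260 = 0b1001100111000001111010110000 in binary.
Add column by column in base 2, right to left:
  1+0 = 1
  1+0 = 1
  0+0 = 0
  0+0 = 0
  1+1 = 0 carry 1
  0+1+1 = 0 carry 1
  0+0+1 = 1
  0+1 = 1
  0+0 = 0
  0+1 = 1
  1+1 = 0 carry 1
  1+1+1 = 1 carry 1
  1+1+1 = 1 carry 1
  0+0+1 = 1
  1+0 = 1
  0+0 = 0
  0+0 = 0
  1+0 = 1
  0+1 = 1
  0+1 = 1
  0+1 = 1
  0+0 = 0
  0+0 = 0
  0+1 = 1
  0+1 = 1
  1+0 = 1
  0+0 = 0
  1+1 = 0 carry 1
  0+0+1 = 1
  1+0 = 1
  0+0 = 0
  1+0 = 1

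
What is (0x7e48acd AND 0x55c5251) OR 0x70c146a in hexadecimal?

0x7e48acd AND 0x55c5251 = 0x5440241.
Then OR with 0x70c146a.

0x74c166b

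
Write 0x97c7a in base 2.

Expand each hex digit to 4 bits: 9=1001 7=0111 c=1100 7=0111 a=1010.

0b10010111110001111010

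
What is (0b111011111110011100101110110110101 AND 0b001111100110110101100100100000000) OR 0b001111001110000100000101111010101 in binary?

0b111011111110011100101110110110101 AND 0b001111100110110101100100100000000 = 0b001011100110010100100100100000000.
Then OR with 0b001111001110000100000101111010101.

0b1111101110010100100101111010101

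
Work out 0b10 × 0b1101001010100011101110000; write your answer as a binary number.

0b11010010101000111011100000

Multiply each base-2 digit by 2, carrying:
  0×2 = 0 → write 0
  0×2 = 0 → write 0
  0×2 = 0 → write 0
  0×2 = 0 → write 0
  1×2 = 2 → write 0 carry 1
  1×2+1 = 3 → write 1 carry 1
  1×2+1 = 3 → write 1 carry 1
  0×2+1 = 1 → write 1
  1×2 = 2 → write 0 carry 1
  1×2+1 = 3 → write 1 carry 1
  1×2+1 = 3 → write 1 carry 1
  0×2+1 = 1 → write 1
  0×2 = 0 → write 0
  0×2 = 0 → write 0
  1×2 = 2 → write 0 carry 1
  0×2+1 = 1 → write 1
  1×2 = 2 → write 0 carry 1
  0×2+1 = 1 → write 1
  1×2 = 2 → write 0 carry 1
  0×2+1 = 1 → write 1
  0×2 = 0 → write 0
  1×2 = 2 → write 0 carry 1
  0×2+1 = 1 → write 1
  1×2 = 2 → write 0 carry 1
  1×2+1 = 3 → write 1 carry 1
  remaining carry: 1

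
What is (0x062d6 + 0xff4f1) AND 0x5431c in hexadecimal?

0x4304

Add column by column in base 16, right to left:
  6+1 = 7
  d+f = c carry 1
  2+4+1 = 7
  6+f = 5 carry 1
  0+f+1 = 0 carry 1
  final carry 1
Sum = 0x1057c7; now AND with 0x5431c:
  1&0=0, 0&5=0, 5&4=4, 7&3=3, c&1=0, 7&c=4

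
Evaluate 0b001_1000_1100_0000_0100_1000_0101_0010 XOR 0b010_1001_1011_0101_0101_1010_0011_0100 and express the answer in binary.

0b0110001011101010001001001100110

XOR bit by bit (1 where the bits differ):
  0011000110000000100100001010010
^ 0101001101101010101101000110100
= 0110001011101010001001001100110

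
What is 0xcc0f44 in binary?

0b110011000000111101000100

Expand each hex digit to 4 bits: c=1100 c=1100 0=0000 f=1111 4=0100 4=0100.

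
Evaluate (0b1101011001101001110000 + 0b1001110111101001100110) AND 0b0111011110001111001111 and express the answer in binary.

0b111010000000011000110

Add column by column in base 2, right to left:
  0+0 = 0
  0+1 = 1
  0+1 = 1
  0+0 = 0
  1+0 = 1
  1+1 = 0 carry 1
  1+1+1 = 1 carry 1
  0+0+1 = 1
  0+0 = 0
  1+1 = 0 carry 1
  0+0+1 = 1
  1+1 = 0 carry 1
  1+1+1 = 1 carry 1
  0+1+1 = 0 carry 1
  0+1+1 = 0 carry 1
  1+0+1 = 0 carry 1
  1+1+1 = 1 carry 1
  0+1+1 = 0 carry 1
  1+1+1 = 1 carry 1
  0+0+1 = 1
  1+0 = 1
  1+1 = 0 carry 1
  final carry 1
Sum = 0b10111010001010011010110; now AND with 0b0111011110001111001111:
  10111010001010011010110
& 00111011110001111001111
= 00111010000000011000110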